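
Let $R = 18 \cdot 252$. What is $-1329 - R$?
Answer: $-5865$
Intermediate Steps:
$R = 4536$
$-1329 - R = -1329 - 4536 = -5865$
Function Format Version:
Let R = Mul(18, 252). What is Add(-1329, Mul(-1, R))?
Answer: -5865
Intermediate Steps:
R = 4536
Add(-1329, Mul(-1, R)) = Add(-1329, Mul(-1, 4536)) = Add(-1329, -4536) = -5865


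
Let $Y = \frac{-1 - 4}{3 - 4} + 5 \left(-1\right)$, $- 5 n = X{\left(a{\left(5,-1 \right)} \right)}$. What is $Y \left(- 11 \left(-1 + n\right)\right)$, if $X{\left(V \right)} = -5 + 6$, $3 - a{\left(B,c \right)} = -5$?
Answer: $0$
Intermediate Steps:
$a{\left(B,c \right)} = 8$ ($a{\left(B,c \right)} = 3 - -5 = 3 + 5 = 8$)
$X{\left(V \right)} = 1$
$n = - \frac{1}{5}$ ($n = \left(- \frac{1}{5}\right) 1 = - \frac{1}{5} \approx -0.2$)
$Y = 0$ ($Y = - \frac{5}{-1} - 5 = \left(-5\right) \left(-1\right) - 5 = 5 - 5 = 0$)
$Y \left(- 11 \left(-1 + n\right)\right) = 0 \left(- 11 \left(-1 - \frac{1}{5}\right)\right) = 0 \left(\left(-11\right) \left(- \frac{6}{5}\right)\right) = 0 \cdot \frac{66}{5} = 0$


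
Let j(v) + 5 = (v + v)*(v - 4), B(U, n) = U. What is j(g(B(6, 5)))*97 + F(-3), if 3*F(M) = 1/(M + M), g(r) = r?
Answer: 33173/18 ≈ 1842.9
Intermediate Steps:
F(M) = 1/(6*M) (F(M) = 1/(3*(M + M)) = 1/(3*((2*M))) = (1/(2*M))/3 = 1/(6*M))
j(v) = -5 + 2*v*(-4 + v) (j(v) = -5 + (v + v)*(v - 4) = -5 + (2*v)*(-4 + v) = -5 + 2*v*(-4 + v))
j(g(B(6, 5)))*97 + F(-3) = (-5 - 8*6 + 2*6²)*97 + (⅙)/(-3) = (-5 - 48 + 2*36)*97 + (⅙)*(-⅓) = (-5 - 48 + 72)*97 - 1/18 = 19*97 - 1/18 = 1843 - 1/18 = 33173/18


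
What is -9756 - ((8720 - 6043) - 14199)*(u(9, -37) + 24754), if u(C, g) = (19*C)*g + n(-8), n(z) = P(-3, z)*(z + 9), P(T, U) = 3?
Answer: 212340704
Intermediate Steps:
n(z) = 27 + 3*z (n(z) = 3*(z + 9) = 3*(9 + z) = 27 + 3*z)
u(C, g) = 3 + 19*C*g (u(C, g) = (19*C)*g + (27 + 3*(-8)) = 19*C*g + (27 - 24) = 19*C*g + 3 = 3 + 19*C*g)
-9756 - ((8720 - 6043) - 14199)*(u(9, -37) + 24754) = -9756 - ((8720 - 6043) - 14199)*((3 + 19*9*(-37)) + 24754) = -9756 - (2677 - 14199)*((3 - 6327) + 24754) = -9756 - (-11522)*(-6324 + 24754) = -9756 - (-11522)*18430 = -9756 - 1*(-212350460) = -9756 + 212350460 = 212340704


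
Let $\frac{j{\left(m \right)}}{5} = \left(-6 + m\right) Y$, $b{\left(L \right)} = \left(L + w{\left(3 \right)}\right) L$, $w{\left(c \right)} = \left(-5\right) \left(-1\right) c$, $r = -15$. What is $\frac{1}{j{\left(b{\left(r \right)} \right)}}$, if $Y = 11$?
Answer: $- \frac{1}{330} \approx -0.0030303$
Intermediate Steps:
$w{\left(c \right)} = 5 c$
$b{\left(L \right)} = L \left(15 + L\right)$ ($b{\left(L \right)} = \left(L + 5 \cdot 3\right) L = \left(L + 15\right) L = \left(15 + L\right) L = L \left(15 + L\right)$)
$j{\left(m \right)} = -330 + 55 m$ ($j{\left(m \right)} = 5 \left(-6 + m\right) 11 = 5 \left(-66 + 11 m\right) = -330 + 55 m$)
$\frac{1}{j{\left(b{\left(r \right)} \right)}} = \frac{1}{-330 + 55 \left(- 15 \left(15 - 15\right)\right)} = \frac{1}{-330 + 55 \left(\left(-15\right) 0\right)} = \frac{1}{-330 + 55 \cdot 0} = \frac{1}{-330 + 0} = \frac{1}{-330} = - \frac{1}{330}$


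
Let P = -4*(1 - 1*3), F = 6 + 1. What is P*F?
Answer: 56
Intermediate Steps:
F = 7
P = 8 (P = -4*(1 - 3) = -4*(-2) = 8)
P*F = 8*7 = 56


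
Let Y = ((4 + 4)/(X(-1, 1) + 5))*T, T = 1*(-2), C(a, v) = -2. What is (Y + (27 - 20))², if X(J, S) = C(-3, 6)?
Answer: 25/9 ≈ 2.7778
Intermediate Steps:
X(J, S) = -2
T = -2
Y = -16/3 (Y = ((4 + 4)/(-2 + 5))*(-2) = (8/3)*(-2) = -16/3 ≈ -5.3333)
(Y + (27 - 20))² = (-16/3 + (27 - 20))² = (-16/3 + 7)² = (5/3)² = 25/9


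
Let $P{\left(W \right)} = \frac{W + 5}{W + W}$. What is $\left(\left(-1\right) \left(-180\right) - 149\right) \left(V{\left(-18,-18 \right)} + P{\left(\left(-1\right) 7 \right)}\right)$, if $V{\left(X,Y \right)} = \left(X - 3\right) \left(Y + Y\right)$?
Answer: $\frac{164083}{7} \approx 23440.0$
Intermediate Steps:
$P{\left(W \right)} = \frac{5 + W}{2 W}$
$V{\left(X,Y \right)} = 2 Y \left(-3 + X\right)$ ($V{\left(X,Y \right)} = \left(-3 + X\right) 2 Y = 2 Y \left(-3 + X\right)$)
$\left(\left(-1\right) \left(-180\right) - 149\right) \left(V{\left(-18,-18 \right)} + P{\left(\left(-1\right) 7 \right)}\right) = \left(\left(-1\right) \left(-180\right) - 149\right) \left(2 \left(-18\right) \left(-3 - 18\right) + \frac{5 - 7}{2 \left(\left(-1\right) 7\right)}\right) = \left(180 - 149\right) \left(2 \left(-18\right) \left(-21\right) + \frac{5 - 7}{2 \left(-7\right)}\right) = 31 \left(756 + \frac{1}{2} \left(- \frac{1}{7}\right) \left(-2\right)\right) = 31 \left(756 + \frac{1}{7}\right) = 31 \cdot \frac{5293}{7} = \frac{164083}{7}$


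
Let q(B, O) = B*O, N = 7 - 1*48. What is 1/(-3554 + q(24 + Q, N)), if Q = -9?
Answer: -1/4169 ≈ -0.00023987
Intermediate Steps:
N = -41 (N = 7 - 48 = -41)
1/(-3554 + q(24 + Q, N)) = 1/(-3554 + (24 - 9)*(-41)) = 1/(-3554 + 15*(-41)) = 1/(-3554 - 615) = 1/(-4169) = -1/4169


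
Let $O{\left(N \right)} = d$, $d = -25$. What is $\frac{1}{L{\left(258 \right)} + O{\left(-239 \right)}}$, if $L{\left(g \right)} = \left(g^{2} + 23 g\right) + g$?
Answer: $\frac{1}{72731} \approx 1.3749 \cdot 10^{-5}$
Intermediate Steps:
$L{\left(g \right)} = g^{2} + 24 g$
$O{\left(N \right)} = -25$
$\frac{1}{L{\left(258 \right)} + O{\left(-239 \right)}} = \frac{1}{258 \left(24 + 258\right) - 25} = \frac{1}{258 \cdot 282 - 25} = \frac{1}{72756 - 25} = \frac{1}{72731}$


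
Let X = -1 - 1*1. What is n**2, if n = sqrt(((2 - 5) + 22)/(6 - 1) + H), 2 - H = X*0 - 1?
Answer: 34/5 ≈ 6.8000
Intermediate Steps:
X = -2 (X = -1 - 1 = -2)
H = 3 (H = 2 - (-2*0 - 1) = 2 - (0 - 1) = 2 - 1*(-1) = 2 + 1 = 3)
n = sqrt(170)/5 (n = sqrt(((2 - 5) + 22)/(6 - 1) + 3) = sqrt((-3 + 22)/5 + 3) = sqrt(19*(1/5) + 3) = sqrt(19/5 + 3) = sqrt(34/5) = sqrt(170)/5 ≈ 2.6077)
n**2 = (sqrt(170)/5)**2 = 34/5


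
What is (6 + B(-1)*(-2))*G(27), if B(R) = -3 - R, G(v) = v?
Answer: 270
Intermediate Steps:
(6 + B(-1)*(-2))*G(27) = (6 + (-3 - 1*(-1))*(-2))*27 = (6 + (-3 + 1)*(-2))*27 = (6 - 2*(-2))*27 = (6 + 4)*27 = 10*27 = 270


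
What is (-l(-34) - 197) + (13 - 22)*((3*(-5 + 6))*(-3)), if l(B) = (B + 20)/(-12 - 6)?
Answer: -1051/9 ≈ -116.78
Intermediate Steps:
l(B) = -10/9 - B/18 (l(B) = (20 + B)/(-18) = (20 + B)*(-1/18) = -10/9 - B/18)
(-l(-34) - 197) + (13 - 22)*((3*(-5 + 6))*(-3)) = (-(-10/9 - 1/18*(-34)) - 197) + (13 - 22)*((3*(-5 + 6))*(-3)) = (-(-10/9 + 17/9) - 197) - 9*3*1*(-3) = (-1*7/9 - 197) - 27*(-3) = (-7/9 - 197) - 9*(-9) = -1780/9 + 81 = -1051/9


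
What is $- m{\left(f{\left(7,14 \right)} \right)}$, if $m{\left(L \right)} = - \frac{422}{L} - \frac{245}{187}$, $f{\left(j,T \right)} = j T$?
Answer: $\frac{51462}{9163} \approx 5.6163$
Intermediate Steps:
$f{\left(j,T \right)} = T j$
$m{\left(L \right)} = - \frac{245}{187} - \frac{422}{L}$ ($m{\left(L \right)} = - \frac{422}{L} - \frac{245}{187} = - \frac{245}{187} - \frac{422}{L}$)
$- m{\left(f{\left(7,14 \right)} \right)} = - (- \frac{245}{187} - \frac{422}{14 \cdot 7}) = - (- \frac{245}{187} - \frac{422}{98}) = - (- \frac{245}{187} - \frac{211}{49}) = \left(-1\right) \left(- \frac{51462}{9163}\right) = \frac{51462}{9163}$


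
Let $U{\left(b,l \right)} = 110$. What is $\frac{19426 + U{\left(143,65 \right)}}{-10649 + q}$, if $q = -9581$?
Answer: $- \frac{9768}{10115} \approx -0.96569$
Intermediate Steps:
$\frac{19426 + U{\left(143,65 \right)}}{-10649 + q} = \frac{19426 + 110}{-10649 - 9581} = \frac{19536}{-20230} = 19536 \left(- \frac{1}{20230}\right) = - \frac{9768}{10115}$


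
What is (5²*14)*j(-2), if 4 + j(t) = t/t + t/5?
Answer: -1190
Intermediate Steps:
j(t) = -3 + t/5 (j(t) = -4 + (t/t + t/5) = -4 + (1 + t*(⅕)) = -4 + (1 + t/5) = -3 + t/5)
(5²*14)*j(-2) = (5²*14)*(-3 + (⅕)*(-2)) = (25*14)*(-3 - ⅖) = 350*(-17/5) = -1190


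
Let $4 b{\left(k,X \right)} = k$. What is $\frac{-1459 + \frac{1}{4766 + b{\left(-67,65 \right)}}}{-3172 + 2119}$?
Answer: $\frac{9238873}{6667947} \approx 1.3856$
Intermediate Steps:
$b{\left(k,X \right)} = \frac{k}{4}$
$\frac{-1459 + \frac{1}{4766 + b{\left(-67,65 \right)}}}{-3172 + 2119} = \frac{-1459 + \frac{1}{4766 + \frac{1}{4} \left(-67\right)}}{-3172 + 2119} = \frac{-1459 + \frac{1}{4766 - \frac{67}{4}}}{-1053} = \left(-1459 + \frac{1}{\frac{18997}{4}}\right) \left(- \frac{1}{1053}\right) = \left(-1459 + \frac{4}{18997}\right) \left(- \frac{1}{1053}\right) = \left(- \frac{27716619}{18997}\right) \left(- \frac{1}{1053}\right) = \frac{9238873}{6667947}$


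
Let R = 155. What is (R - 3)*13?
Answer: 1976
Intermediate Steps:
(R - 3)*13 = (155 - 3)*13 = 152*13 = 1976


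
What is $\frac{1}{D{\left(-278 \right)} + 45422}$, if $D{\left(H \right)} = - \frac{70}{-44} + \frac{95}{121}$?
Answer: $\frac{242}{10992699} \approx 2.2015 \cdot 10^{-5}$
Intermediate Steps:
$D{\left(H \right)} = \frac{575}{242}$ ($D{\left(H \right)} = \left(-70\right) \left(- \frac{1}{44}\right) + 95 \cdot \frac{1}{121} = \frac{35}{22} + \frac{95}{121} = \frac{575}{242}$)
$\frac{1}{D{\left(-278 \right)} + 45422} = \frac{1}{\frac{575}{242} + 45422} = \frac{1}{\frac{10992699}{242}} = \frac{242}{10992699}$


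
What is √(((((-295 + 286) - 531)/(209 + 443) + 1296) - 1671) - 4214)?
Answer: I*√121947146/163 ≈ 67.748*I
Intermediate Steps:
√(((((-295 + 286) - 531)/(209 + 443) + 1296) - 1671) - 4214) = √((((-9 - 531)/652 + 1296) - 1671) - 4214) = √(((-540*1/652 + 1296) - 1671) - 4214) = √(((-135/163 + 1296) - 1671) - 4214) = √((211113/163 - 1671) - 4214) = √(-61260/163 - 4214) = √(-748142/163) = I*√121947146/163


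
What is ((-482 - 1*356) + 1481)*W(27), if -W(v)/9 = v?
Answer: -156249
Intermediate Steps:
W(v) = -9*v
((-482 - 1*356) + 1481)*W(27) = ((-482 - 1*356) + 1481)*(-9*27) = ((-482 - 356) + 1481)*(-243) = (-838 + 1481)*(-243) = 643*(-243) = -156249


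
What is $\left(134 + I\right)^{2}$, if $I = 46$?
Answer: $32400$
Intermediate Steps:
$\left(134 + I\right)^{2} = \left(134 + 46\right)^{2} = 180^{2} = 32400$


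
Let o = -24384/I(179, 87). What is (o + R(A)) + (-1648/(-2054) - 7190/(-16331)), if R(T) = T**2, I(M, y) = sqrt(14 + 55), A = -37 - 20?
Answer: 54512864187/16771937 - 8128*sqrt(69)/23 ≈ 314.75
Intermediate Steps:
A = -57
I(M, y) = sqrt(69)
o = -8128*sqrt(69)/23 (o = -24384*sqrt(69)/69 = -8128*sqrt(69)/23 ≈ -2935.5)
(o + R(A)) + (-1648/(-2054) - 7190/(-16331)) = (-8128*sqrt(69)/23 + (-57)**2) + (-1648/(-2054) - 7190/(-16331)) = (-8128*sqrt(69)/23 + 3249) + (-1648*(-1/2054) - 7190*(-1/16331)) = (3249 - 8128*sqrt(69)/23) + (824/1027 + 7190/16331) = (3249 - 8128*sqrt(69)/23) + 20840874/16771937 = 54512864187/16771937 - 8128*sqrt(69)/23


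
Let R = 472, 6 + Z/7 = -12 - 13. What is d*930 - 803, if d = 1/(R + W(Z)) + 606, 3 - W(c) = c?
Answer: 194721307/346 ≈ 5.6278e+5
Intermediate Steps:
Z = -217 (Z = -42 + 7*(-12 - 13) = -42 + 7*(-25) = -42 - 175 = -217)
W(c) = 3 - c
d = 419353/692 (d = 1/(472 + (3 - 1*(-217))) + 606 = 1/(472 + (3 + 217)) + 606 = 1/(472 + 220) + 606 = 1/692 + 606 = 419353/692 ≈ 606.00)
d*930 - 803 = (419353/692)*930 - 803 = 194999145/346 - 803 = 194721307/346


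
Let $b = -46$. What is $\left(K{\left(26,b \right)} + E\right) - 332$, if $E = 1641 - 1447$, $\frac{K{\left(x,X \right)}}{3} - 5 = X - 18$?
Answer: $-315$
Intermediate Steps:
$K{\left(x,X \right)} = -39 + 3 X$ ($K{\left(x,X \right)} = 15 + 3 \left(X - 18\right) = 15 + 3 \left(-18 + X\right) = 15 + \left(-54 + 3 X\right) = -39 + 3 X$)
$E = 194$ ($E = 1641 - 1447 = 194$)
$\left(K{\left(26,b \right)} + E\right) - 332 = \left(\left(-39 + 3 \left(-46\right)\right) + 194\right) - 332 = \left(\left(-39 - 138\right) + 194\right) - 332 = \left(-177 + 194\right) - 332 = 17 - 332 = -315$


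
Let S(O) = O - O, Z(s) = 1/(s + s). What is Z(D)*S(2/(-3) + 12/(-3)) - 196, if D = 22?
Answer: -196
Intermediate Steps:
Z(s) = 1/(2*s)
S(O) = 0
Z(D)*S(2/(-3) + 12/(-3)) - 196 = ((1/2)/22)*0 - 196 = ((1/2)*(1/22))*0 - 196 = (1/44)*0 - 196 = 0 - 196 = -196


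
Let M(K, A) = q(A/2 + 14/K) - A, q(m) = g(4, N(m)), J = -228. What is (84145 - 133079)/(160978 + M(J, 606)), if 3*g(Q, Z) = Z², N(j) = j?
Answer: -1907838792/7445249761 ≈ -0.25625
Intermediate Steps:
g(Q, Z) = Z²/3
q(m) = m²/3
M(K, A) = -A + (A/2 + 14/K)²/3 (M(K, A) = (A/2 + 14/K)²/3 - A = -A + (A/2 + 14/K)²/3)
(84145 - 133079)/(160978 + M(J, 606)) = (84145 - 133079)/(160978 + (-1*606 + (1/12)*(28 + 606*(-228))²/(-228)²)) = -48934/(160978 + (-606 + (1/12)*(1/51984)*(28 - 138168)²)) = -48934/(160978 + (-606 + (1/12)*(1/51984)*(-138140)²)) = -48934/(160978 + (-606 + (1/12)*(1/51984)*19082659600)) = -48934/(160978 + (-606 + 1192666225/38988)) = -48934/(160978 + 1169039497/38988) = -48934/7445249761/38988 = -48934*38988/7445249761 = -1907838792/7445249761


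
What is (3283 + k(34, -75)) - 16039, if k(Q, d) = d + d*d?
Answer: -7206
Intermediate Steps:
k(Q, d) = d + d²
(3283 + k(34, -75)) - 16039 = (3283 - 75*(1 - 75)) - 16039 = (3283 - 75*(-74)) - 16039 = (3283 + 5550) - 16039 = 8833 - 16039 = -7206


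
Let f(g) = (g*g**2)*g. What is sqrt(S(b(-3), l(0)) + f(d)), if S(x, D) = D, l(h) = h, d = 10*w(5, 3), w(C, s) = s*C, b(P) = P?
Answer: 22500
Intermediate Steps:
w(C, s) = C*s
d = 150 (d = 10*(5*3) = 10*15 = 150)
f(g) = g**4 (f(g) = g**3*g = g**4)
sqrt(S(b(-3), l(0)) + f(d)) = sqrt(0 + 150**4) = sqrt(0 + 506250000) = sqrt(506250000) = 22500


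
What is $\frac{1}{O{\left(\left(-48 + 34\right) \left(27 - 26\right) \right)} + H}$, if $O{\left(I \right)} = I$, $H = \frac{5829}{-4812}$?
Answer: $- \frac{1604}{24399} \approx -0.06574$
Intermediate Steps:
$H = - \frac{1943}{1604}$ ($H = 5829 \left(- \frac{1}{4812}\right) = - \frac{1943}{1604} \approx -1.2113$)
$\frac{1}{O{\left(\left(-48 + 34\right) \left(27 - 26\right) \right)} + H} = \frac{1}{\left(-48 + 34\right) \left(27 - 26\right) - \frac{1943}{1604}} = \frac{1}{\left(-14\right) 1 - \frac{1943}{1604}} = \frac{1}{-14 - \frac{1943}{1604}} = \frac{1}{- \frac{24399}{1604}} = - \frac{1604}{24399}$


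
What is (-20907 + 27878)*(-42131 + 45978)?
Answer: 26817437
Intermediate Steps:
(-20907 + 27878)*(-42131 + 45978) = 6971*3847 = 26817437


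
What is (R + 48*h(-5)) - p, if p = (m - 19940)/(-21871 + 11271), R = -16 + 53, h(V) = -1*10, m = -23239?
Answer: -4738979/10600 ≈ -447.07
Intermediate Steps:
h(V) = -10
R = 37
p = 43179/10600 (p = (-23239 - 19940)/(-21871 + 11271) = -43179/(-10600) = -43179*(-1/10600) = 43179/10600 ≈ 4.0735)
(R + 48*h(-5)) - p = (37 + 48*(-10)) - 1*43179/10600 = (37 - 480) - 43179/10600 = -443 - 43179/10600 = -4738979/10600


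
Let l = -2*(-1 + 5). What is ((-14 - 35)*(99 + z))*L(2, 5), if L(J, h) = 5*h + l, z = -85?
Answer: -11662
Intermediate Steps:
l = -8 (l = -2*4 = -8)
L(J, h) = -8 + 5*h (L(J, h) = 5*h - 8 = -8 + 5*h)
((-14 - 35)*(99 + z))*L(2, 5) = ((-14 - 35)*(99 - 85))*(-8 + 5*5) = (-49*14)*(-8 + 25) = -686*17 = -11662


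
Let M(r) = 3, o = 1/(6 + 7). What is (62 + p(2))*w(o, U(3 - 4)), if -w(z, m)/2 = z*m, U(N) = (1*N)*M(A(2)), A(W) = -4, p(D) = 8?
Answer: 420/13 ≈ 32.308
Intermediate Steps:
o = 1/13 ≈ 0.076923
U(N) = 3*N (U(N) = (1*N)*3 = N*3 = 3*N)
w(z, m) = -2*m*z (w(z, m) = -2*z*m = -2*m*z)
(62 + p(2))*w(o, U(3 - 4)) = (62 + 8)*(-2*3*(3 - 4)*1/13) = 70*(-2*3*(-1)*1/13) = 70*(-2*(-3)*1/13) = 70*(6/13) = 420/13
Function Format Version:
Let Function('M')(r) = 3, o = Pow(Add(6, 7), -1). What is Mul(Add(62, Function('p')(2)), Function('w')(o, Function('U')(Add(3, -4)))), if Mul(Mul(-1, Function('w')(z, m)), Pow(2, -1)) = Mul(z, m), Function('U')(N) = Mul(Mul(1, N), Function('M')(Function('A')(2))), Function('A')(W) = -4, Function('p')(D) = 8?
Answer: Rational(420, 13) ≈ 32.308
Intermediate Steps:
o = Rational(1, 13) (o = Pow(13, -1) = Rational(1, 13) ≈ 0.076923)
Function('U')(N) = Mul(3, N) (Function('U')(N) = Mul(Mul(1, N), 3) = Mul(N, 3) = Mul(3, N))
Function('w')(z, m) = Mul(-2, m, z) (Function('w')(z, m) = Mul(-2, Mul(z, m)) = Mul(-2, Mul(m, z)) = Mul(-2, m, z))
Mul(Add(62, Function('p')(2)), Function('w')(o, Function('U')(Add(3, -4)))) = Mul(Add(62, 8), Mul(-2, Mul(3, Add(3, -4)), Rational(1, 13))) = Mul(70, Mul(-2, Mul(3, -1), Rational(1, 13))) = Mul(70, Mul(-2, -3, Rational(1, 13))) = Mul(70, Rational(6, 13)) = Rational(420, 13)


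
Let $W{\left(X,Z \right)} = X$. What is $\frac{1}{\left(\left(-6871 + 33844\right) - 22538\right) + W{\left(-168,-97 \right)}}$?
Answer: $\frac{1}{4267} \approx 0.00023436$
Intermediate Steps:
$\frac{1}{\left(\left(-6871 + 33844\right) - 22538\right) + W{\left(-168,-97 \right)}} = \frac{1}{\left(\left(-6871 + 33844\right) - 22538\right) - 168} = \frac{1}{\left(26973 - 22538\right) - 168} = \frac{1}{4435 - 168} = \frac{1}{4267}$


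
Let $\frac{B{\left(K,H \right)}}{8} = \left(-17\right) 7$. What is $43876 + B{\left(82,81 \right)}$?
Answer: $42924$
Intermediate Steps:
$B{\left(K,H \right)} = -952$ ($B{\left(K,H \right)} = 8 \left(\left(-17\right) 7\right) = 8 \left(-119\right) = -952$)
$43876 + B{\left(82,81 \right)} = 43876 - 952 = 42924$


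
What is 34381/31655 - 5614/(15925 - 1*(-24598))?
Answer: 173644299/183250795 ≈ 0.94758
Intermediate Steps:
34381/31655 - 5614/(15925 - 1*(-24598)) = 34381*(1/31655) - 5614/(15925 + 24598) = 34381/31655 - 5614/40523 = 34381/31655 - 5614*1/40523 = 34381/31655 - 802/5789 = 173644299/183250795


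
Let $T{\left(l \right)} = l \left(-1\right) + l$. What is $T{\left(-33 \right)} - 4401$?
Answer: $-4401$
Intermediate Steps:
$T{\left(l \right)} = 0$ ($T{\left(l \right)} = - l + l = 0$)
$T{\left(-33 \right)} - 4401 = 0 - 4401 = -4401$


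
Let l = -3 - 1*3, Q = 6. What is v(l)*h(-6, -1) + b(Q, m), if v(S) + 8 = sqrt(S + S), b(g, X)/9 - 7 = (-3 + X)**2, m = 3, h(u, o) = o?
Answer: 71 - 2*I*sqrt(3) ≈ 71.0 - 3.4641*I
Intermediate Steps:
l = -6 (l = -3 - 3 = -6)
b(g, X) = 63 + 9*(-3 + X)**2
v(S) = -8 + sqrt(2)*sqrt(S) (v(S) = -8 + sqrt(S + S) = -8 + sqrt(2*S) = -8 + sqrt(2)*sqrt(S))
v(l)*h(-6, -1) + b(Q, m) = (-8 + sqrt(2)*sqrt(-6))*(-1) + (63 + 9*(-3 + 3)**2) = (-8 + sqrt(2)*(I*sqrt(6)))*(-1) + (63 + 9*0**2) = (-8 + 2*I*sqrt(3))*(-1) + (63 + 9*0) = (8 - 2*I*sqrt(3)) + (63 + 0) = (8 - 2*I*sqrt(3)) + 63 = 71 - 2*I*sqrt(3)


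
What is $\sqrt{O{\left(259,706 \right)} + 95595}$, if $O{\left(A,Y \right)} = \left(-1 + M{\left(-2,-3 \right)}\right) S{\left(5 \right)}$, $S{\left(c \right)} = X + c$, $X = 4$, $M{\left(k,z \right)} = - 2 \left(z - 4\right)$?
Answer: $4 \sqrt{5982} \approx 309.37$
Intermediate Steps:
$M{\left(k,z \right)} = 8 - 2 z$ ($M{\left(k,z \right)} = - 2 \left(-4 + z\right) = 8 - 2 z$)
$S{\left(c \right)} = 4 + c$
$O{\left(A,Y \right)} = 117$ ($O{\left(A,Y \right)} = \left(-1 + \left(8 - -6\right)\right) \left(4 + 5\right) = \left(-1 + \left(8 + 6\right)\right) 9 = \left(-1 + 14\right) 9 = 13 \cdot 9 = 117$)
$\sqrt{O{\left(259,706 \right)} + 95595} = \sqrt{117 + 95595} = \sqrt{95712} = 4 \sqrt{5982}$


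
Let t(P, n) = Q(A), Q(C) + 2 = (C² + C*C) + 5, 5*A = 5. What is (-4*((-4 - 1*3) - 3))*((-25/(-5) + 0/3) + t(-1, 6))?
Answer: 400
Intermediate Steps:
A = 1 (A = (⅕)*5 = 1)
Q(C) = 3 + 2*C² (Q(C) = -2 + ((C² + C*C) + 5) = -2 + ((C² + C²) + 5) = -2 + (2*C² + 5) = -2 + (5 + 2*C²) = 3 + 2*C²)
t(P, n) = 5 (t(P, n) = 3 + 2*1² = 3 + 2*1 = 3 + 2 = 5)
(-4*((-4 - 1*3) - 3))*((-25/(-5) + 0/3) + t(-1, 6)) = (-4*((-4 - 1*3) - 3))*((-25/(-5) + 0/3) + 5) = (-4*((-4 - 3) - 3))*((-25*(-⅕) + 0*(⅓)) + 5) = (-4*(-7 - 3))*((5 + 0) + 5) = (-4*(-10))*(5 + 5) = 40*10 = 400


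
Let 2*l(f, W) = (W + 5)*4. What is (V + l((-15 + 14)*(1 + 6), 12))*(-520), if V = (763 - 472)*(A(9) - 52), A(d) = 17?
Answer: 5278520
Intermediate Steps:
l(f, W) = 10 + 2*W (l(f, W) = ((W + 5)*4)/2 = ((5 + W)*4)/2 = (20 + 4*W)/2 = 10 + 2*W)
V = -10185 (V = (763 - 472)*(17 - 52) = 291*(-35) = -10185)
(V + l((-15 + 14)*(1 + 6), 12))*(-520) = (-10185 + (10 + 2*12))*(-520) = (-10185 + (10 + 24))*(-520) = (-10185 + 34)*(-520) = -10151*(-520) = 5278520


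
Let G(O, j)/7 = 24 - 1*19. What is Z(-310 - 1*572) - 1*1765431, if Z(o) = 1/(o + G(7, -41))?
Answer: -1495320058/847 ≈ -1.7654e+6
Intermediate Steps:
G(O, j) = 35 (G(O, j) = 7*(24 - 1*19) = 7*(24 - 19) = 7*5 = 35)
Z(o) = 1/(35 + o) (Z(o) = 1/(o + 35) = 1/(35 + o))
Z(-310 - 1*572) - 1*1765431 = 1/(35 + (-310 - 1*572)) - 1*1765431 = 1/(35 + (-310 - 572)) - 1765431 = 1/(35 - 882) - 1765431 = 1/(-847) - 1765431 = -1/847 - 1765431 = -1495320058/847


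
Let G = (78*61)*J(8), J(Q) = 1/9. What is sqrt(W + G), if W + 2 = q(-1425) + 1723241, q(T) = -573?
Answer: 4*sqrt(969297)/3 ≈ 1312.7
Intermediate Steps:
J(Q) = 1/9
W = 1722666 (W = -2 + (-573 + 1723241) = -2 + 1722668 = 1722666)
G = 1586/3 (G = (78*61)*(1/9) = 4758*(1/9) = 1586/3 ≈ 528.67)
sqrt(W + G) = sqrt(1722666 + 1586/3) = sqrt(5169584/3) = 4*sqrt(969297)/3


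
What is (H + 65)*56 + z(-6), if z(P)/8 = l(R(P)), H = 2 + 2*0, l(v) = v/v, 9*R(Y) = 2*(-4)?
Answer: 3760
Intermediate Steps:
R(Y) = -8/9 (R(Y) = (2*(-4))/9 = (⅑)*(-8) = -8/9)
l(v) = 1
H = 2 (H = 2 + 0 = 2)
z(P) = 8 (z(P) = 8*1 = 8)
(H + 65)*56 + z(-6) = (2 + 65)*56 + 8 = 67*56 + 8 = 3752 + 8 = 3760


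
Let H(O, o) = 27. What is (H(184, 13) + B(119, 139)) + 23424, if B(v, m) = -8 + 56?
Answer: 23499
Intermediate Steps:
B(v, m) = 48
(H(184, 13) + B(119, 139)) + 23424 = (27 + 48) + 23424 = 75 + 23424 = 23499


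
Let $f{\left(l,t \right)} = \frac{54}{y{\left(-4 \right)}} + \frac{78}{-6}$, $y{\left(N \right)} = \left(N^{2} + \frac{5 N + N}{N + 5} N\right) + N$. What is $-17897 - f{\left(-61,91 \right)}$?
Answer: $- \frac{35769}{2} \approx -17885.0$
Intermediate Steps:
$y{\left(N \right)} = N + N^{2} + \frac{6 N^{2}}{5 + N}$ ($y{\left(N \right)} = \left(N^{2} + \frac{6 N}{5 + N} N\right) + N = \left(N^{2} + \frac{6 N^{2}}{5 + N}\right) + N = N + N^{2} + \frac{6 N^{2}}{5 + N}$)
$f{\left(l,t \right)} = - \frac{25}{2}$ ($f{\left(l,t \right)} = \frac{54}{\left(-4\right) \frac{1}{5 - 4} \left(5 + \left(-4\right)^{2} + 12 \left(-4\right)\right)} + \frac{78}{-6} = \frac{54}{\left(-4\right) 1^{-1} \left(5 + 16 - 48\right)} + 78 \left(- \frac{1}{6}\right) = \frac{54}{\left(-4\right) 1 \left(-27\right)} - 13 = \frac{54}{108} - 13 = 54 \cdot \frac{1}{108} - 13 = \frac{1}{2} - 13 = - \frac{25}{2}$)
$-17897 - f{\left(-61,91 \right)} = -17897 - - \frac{25}{2} = -17897 + \frac{25}{2} = - \frac{35769}{2}$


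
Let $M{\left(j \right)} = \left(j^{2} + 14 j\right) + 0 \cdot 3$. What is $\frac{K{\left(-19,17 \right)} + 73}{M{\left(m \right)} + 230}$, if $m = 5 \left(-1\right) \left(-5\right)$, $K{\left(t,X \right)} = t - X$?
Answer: $\frac{37}{1205} \approx 0.030705$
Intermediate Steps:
$m = 25$ ($m = \left(-5\right) \left(-5\right) = 25$)
$M{\left(j \right)} = j^{2} + 14 j$ ($M{\left(j \right)} = \left(j^{2} + 14 j\right) + 0 = j^{2} + 14 j$)
$\frac{K{\left(-19,17 \right)} + 73}{M{\left(m \right)} + 230} = \frac{\left(-19 - 17\right) + 73}{25 \left(14 + 25\right) + 230} = \frac{\left(-19 - 17\right) + 73}{25 \cdot 39 + 230} = \frac{-36 + 73}{975 + 230} = \frac{37}{1205}$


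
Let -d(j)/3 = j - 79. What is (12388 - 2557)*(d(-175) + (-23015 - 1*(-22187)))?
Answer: -648846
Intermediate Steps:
d(j) = 237 - 3*j (d(j) = -3*(j - 79) = -3*(-79 + j) = 237 - 3*j)
(12388 - 2557)*(d(-175) + (-23015 - 1*(-22187))) = (12388 - 2557)*((237 - 3*(-175)) + (-23015 - 1*(-22187))) = 9831*((237 + 525) + (-23015 + 22187)) = 9831*(762 - 828) = 9831*(-66) = -648846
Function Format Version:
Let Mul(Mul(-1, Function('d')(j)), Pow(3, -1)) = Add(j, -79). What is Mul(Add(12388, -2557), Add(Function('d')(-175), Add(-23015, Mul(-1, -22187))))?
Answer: -648846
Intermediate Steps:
Function('d')(j) = Add(237, Mul(-3, j)) (Function('d')(j) = Mul(-3, Add(j, -79)) = Mul(-3, Add(-79, j)) = Add(237, Mul(-3, j)))
Mul(Add(12388, -2557), Add(Function('d')(-175), Add(-23015, Mul(-1, -22187)))) = Mul(Add(12388, -2557), Add(Add(237, Mul(-3, -175)), Add(-23015, Mul(-1, -22187)))) = Mul(9831, Add(Add(237, 525), Add(-23015, 22187))) = Mul(9831, Add(762, -828)) = Mul(9831, -66) = -648846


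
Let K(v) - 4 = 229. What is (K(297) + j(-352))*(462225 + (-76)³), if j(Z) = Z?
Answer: -2766631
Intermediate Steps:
K(v) = 233 (K(v) = 4 + 229 = 233)
(K(297) + j(-352))*(462225 + (-76)³) = (233 - 352)*(462225 + (-76)³) = -119*(462225 - 438976) = -119*23249 = -2766631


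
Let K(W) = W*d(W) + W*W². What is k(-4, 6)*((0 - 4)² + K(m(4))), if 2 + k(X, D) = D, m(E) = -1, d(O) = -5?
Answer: 80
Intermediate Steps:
k(X, D) = -2 + D
K(W) = W³ - 5*W (K(W) = W*(-5) + W*W² = -5*W + W³ = W³ - 5*W)
k(-4, 6)*((0 - 4)² + K(m(4))) = (-2 + 6)*((0 - 4)² - (-5 + (-1)²)) = 4*((-4)² - (-5 + 1)) = 4*(16 - 1*(-4)) = 4*(16 + 4) = 4*20 = 80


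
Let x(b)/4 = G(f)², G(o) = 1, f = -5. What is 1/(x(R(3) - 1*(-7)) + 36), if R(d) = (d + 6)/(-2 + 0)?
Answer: 1/40 ≈ 0.025000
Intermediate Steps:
R(d) = -3 - d/2 (R(d) = (6 + d)/(-2) = (6 + d)*(-½) = -3 - d/2)
x(b) = 4 (x(b) = 4*1² = 4*1 = 4)
1/(x(R(3) - 1*(-7)) + 36) = 1/(4 + 36) = 1/40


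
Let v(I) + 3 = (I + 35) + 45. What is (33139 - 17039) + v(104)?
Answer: 16281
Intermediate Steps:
v(I) = 77 + I (v(I) = -3 + ((I + 35) + 45) = -3 + ((35 + I) + 45) = -3 + (80 + I) = 77 + I)
(33139 - 17039) + v(104) = (33139 - 17039) + (77 + 104) = 16100 + 181 = 16281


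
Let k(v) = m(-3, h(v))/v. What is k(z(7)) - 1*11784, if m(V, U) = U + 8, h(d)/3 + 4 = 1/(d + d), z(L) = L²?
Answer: -56587157/4802 ≈ -11784.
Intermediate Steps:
h(d) = -12 + 3/(2*d) (h(d) = -12 + 3/(d + d) = -12 + 3/((2*d)) = -12 + 3*(1/(2*d)) = -12 + 3/(2*d))
m(V, U) = 8 + U
k(v) = (-4 + 3/(2*v))/v (k(v) = (8 + (-12 + 3/(2*v)))/v = (-4 + 3/(2*v))/v)
k(z(7)) - 1*11784 = (3 - 8*7²)/(2*(7²)²) - 1*11784 = (½)*(3 - 8*49)/49² - 11784 = (½)*(1/2401)*(3 - 392) - 11784 = (½)*(1/2401)*(-389) - 11784 = -389/4802 - 11784 = -56587157/4802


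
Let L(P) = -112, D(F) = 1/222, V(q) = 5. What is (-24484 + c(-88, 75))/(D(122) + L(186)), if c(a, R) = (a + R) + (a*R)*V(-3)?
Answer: 12764334/24863 ≈ 513.39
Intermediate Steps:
D(F) = 1/222
c(a, R) = R + a + 5*R*a (c(a, R) = (a + R) + (a*R)*5 = (R + a) + (R*a)*5 = (R + a) + 5*R*a = R + a + 5*R*a)
(-24484 + c(-88, 75))/(D(122) + L(186)) = (-24484 + (75 - 88 + 5*75*(-88)))/(1/222 - 112) = (-24484 + (75 - 88 - 33000))/(-24863/222) = (-24484 - 33013)*(-222/24863) = -57497*(-222/24863) = 12764334/24863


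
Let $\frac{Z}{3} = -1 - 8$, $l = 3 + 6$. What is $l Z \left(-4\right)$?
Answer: $972$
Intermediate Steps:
$l = 9$
$Z = -27$ ($Z = 3 \left(-1 - 8\right) = 3 \left(-9\right) = -27$)
$l Z \left(-4\right) = 9 \left(-27\right) \left(-4\right) = \left(-243\right) \left(-4\right) = 972$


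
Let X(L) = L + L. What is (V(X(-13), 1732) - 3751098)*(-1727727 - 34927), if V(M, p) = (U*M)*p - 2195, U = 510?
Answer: 47097432732902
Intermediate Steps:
X(L) = 2*L
V(M, p) = -2195 + 510*M*p (V(M, p) = (510*M)*p - 2195 = 510*M*p - 2195 = -2195 + 510*M*p)
(V(X(-13), 1732) - 3751098)*(-1727727 - 34927) = ((-2195 + 510*(2*(-13))*1732) - 3751098)*(-1727727 - 34927) = ((-2195 + 510*(-26)*1732) - 3751098)*(-1762654) = ((-2195 - 22966320) - 3751098)*(-1762654) = (-22968515 - 3751098)*(-1762654) = -26719613*(-1762654) = 47097432732902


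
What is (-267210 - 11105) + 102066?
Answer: -176249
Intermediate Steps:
(-267210 - 11105) + 102066 = -278315 + 102066 = -176249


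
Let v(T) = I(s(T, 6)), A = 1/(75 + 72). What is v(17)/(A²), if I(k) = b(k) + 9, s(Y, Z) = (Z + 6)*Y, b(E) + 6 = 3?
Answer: 129654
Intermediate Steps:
b(E) = -3 (b(E) = -6 + 3 = -3)
s(Y, Z) = Y*(6 + Z) (s(Y, Z) = (6 + Z)*Y = Y*(6 + Z))
A = 1/147 ≈ 0.0068027
I(k) = 6 (I(k) = -3 + 9 = 6)
v(T) = 6
v(17)/(A²) = 6/((1/147)²) = 6/(1/21609) = 6*21609 = 129654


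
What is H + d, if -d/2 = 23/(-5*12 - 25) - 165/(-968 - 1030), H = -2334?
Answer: -66053227/28305 ≈ -2333.6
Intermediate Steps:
d = 10643/28305 (d = -2*(23/(-5*12 - 25) - 165/(-968 - 1030)) = -2*(23/(-60 - 25) - 165/(-1998)) = -2*(23/(-85) - 165*(-1/1998)) = -2*(23*(-1/85) + 55/666) = -2*(-23/85 + 55/666) = -2*(-10643/56610) = 10643/28305 ≈ 0.37601)
H + d = -2334 + 10643/28305 = -66053227/28305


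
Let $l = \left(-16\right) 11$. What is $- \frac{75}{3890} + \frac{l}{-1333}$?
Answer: $\frac{116933}{1037074} \approx 0.11275$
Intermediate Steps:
$l = -176$
$- \frac{75}{3890} + \frac{l}{-1333} = - \frac{75}{3890} - \frac{176}{-1333} = \left(-75\right) \frac{1}{3890} - - \frac{176}{1333} = - \frac{15}{778} + \frac{176}{1333} = \frac{116933}{1037074}$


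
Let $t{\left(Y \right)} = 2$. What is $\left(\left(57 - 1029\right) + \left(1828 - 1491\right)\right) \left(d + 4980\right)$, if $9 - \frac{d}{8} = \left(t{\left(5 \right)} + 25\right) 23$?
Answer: $-53340$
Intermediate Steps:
$d = -4896$ ($d = 72 - 8 \left(2 + 25\right) 23 = 72 - 8 \cdot 27 \cdot 23 = 72 - 4968 = -4896$)
$\left(\left(57 - 1029\right) + \left(1828 - 1491\right)\right) \left(d + 4980\right) = \left(\left(57 - 1029\right) + \left(1828 - 1491\right)\right) \left(-4896 + 4980\right) = \left(\left(57 - 1029\right) + \left(1828 - 1491\right)\right) 84 = \left(-972 + 337\right) 84 = \left(-635\right) 84 = -53340$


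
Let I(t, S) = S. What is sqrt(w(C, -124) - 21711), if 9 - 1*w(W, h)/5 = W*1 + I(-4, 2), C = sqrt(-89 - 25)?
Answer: sqrt(-21676 - 5*I*sqrt(114)) ≈ 0.181 - 147.23*I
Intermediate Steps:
C = I*sqrt(114) (C = sqrt(-114) = I*sqrt(114) ≈ 10.677*I)
w(W, h) = 35 - 5*W (w(W, h) = 45 - 5*(W*1 + 2) = 45 - 5*(W + 2) = 45 - 5*(2 + W) = 45 + (-10 - 5*W) = 35 - 5*W)
sqrt(w(C, -124) - 21711) = sqrt((35 - 5*I*sqrt(114)) - 21711) = sqrt(-21676 - 5*I*sqrt(114))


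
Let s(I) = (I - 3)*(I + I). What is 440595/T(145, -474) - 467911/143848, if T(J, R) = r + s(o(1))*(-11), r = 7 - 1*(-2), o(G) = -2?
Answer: -63477438781/30351928 ≈ -2091.4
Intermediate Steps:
s(I) = 2*I*(-3 + I) (s(I) = (-3 + I)*(2*I) = 2*I*(-3 + I))
r = 9 (r = 7 + 2 = 9)
T(J, R) = -211 (T(J, R) = 9 + (2*(-2)*(-3 - 2))*(-11) = 9 + (2*(-2)*(-5))*(-11) = 9 + 20*(-11) = 9 - 220 = -211)
440595/T(145, -474) - 467911/143848 = 440595/(-211) - 467911/143848 = 440595*(-1/211) - 467911*1/143848 = -440595/211 - 467911/143848 = -63477438781/30351928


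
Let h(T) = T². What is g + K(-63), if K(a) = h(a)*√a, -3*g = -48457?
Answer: 48457/3 + 11907*I*√7 ≈ 16152.0 + 31503.0*I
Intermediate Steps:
g = 48457/3 (g = -⅓*(-48457) = 48457/3 ≈ 16152.)
K(a) = a^(5/2) (K(a) = a²*√a = a^(5/2))
g + K(-63) = 48457/3 + (-63)^(5/2) = 48457/3 + 11907*I*√7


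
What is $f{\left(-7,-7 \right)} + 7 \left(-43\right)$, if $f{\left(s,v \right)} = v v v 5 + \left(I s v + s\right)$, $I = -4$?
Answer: $-2219$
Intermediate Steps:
$f{\left(s,v \right)} = s + 5 v^{3} - 4 s v$ ($f{\left(s,v \right)} = v v v 5 + \left(- 4 s v + s\right) = v^{2} v 5 - \left(- s + 4 s v\right) = v^{3} \cdot 5 - \left(- s + 4 s v\right) = 5 v^{3} - \left(- s + 4 s v\right) = s + 5 v^{3} - 4 s v$)
$f{\left(-7,-7 \right)} + 7 \left(-43\right) = \left(-7 + 5 \left(-7\right)^{3} - \left(-28\right) \left(-7\right)\right) + 7 \left(-43\right) = \left(-7 + 5 \left(-343\right) - 196\right) - 301 = \left(-7 - 1715 - 196\right) - 301 = -1918 - 301 = -2219$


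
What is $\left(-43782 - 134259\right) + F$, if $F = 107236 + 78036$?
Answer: $7231$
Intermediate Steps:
$F = 185272$
$\left(-43782 - 134259\right) + F = \left(-43782 - 134259\right) + 185272 = -178041 + 185272 = 7231$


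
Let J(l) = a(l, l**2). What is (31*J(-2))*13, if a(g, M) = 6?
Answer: 2418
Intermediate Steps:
J(l) = 6
(31*J(-2))*13 = (31*6)*13 = 186*13 = 2418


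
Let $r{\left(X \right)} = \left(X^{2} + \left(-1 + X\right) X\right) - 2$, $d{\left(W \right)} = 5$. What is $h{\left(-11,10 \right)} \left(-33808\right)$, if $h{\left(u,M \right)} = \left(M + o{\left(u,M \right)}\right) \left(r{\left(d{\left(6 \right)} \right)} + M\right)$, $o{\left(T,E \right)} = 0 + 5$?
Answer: $-26877360$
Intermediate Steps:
$r{\left(X \right)} = -2 + X^{2} + X \left(-1 + X\right)$ ($r{\left(X \right)} = \left(X^{2} + X \left(-1 + X\right)\right) - 2 = -2 + X^{2} + X \left(-1 + X\right)$)
$o{\left(T,E \right)} = 5$
$h{\left(u,M \right)} = \left(5 + M\right) \left(43 + M\right)$ ($h{\left(u,M \right)} = \left(M + 5\right) \left(\left(-2 - 5 + 2 \cdot 5^{2}\right) + M\right) = \left(5 + M\right) \left(\left(-2 - 5 + 2 \cdot 25\right) + M\right) = \left(5 + M\right) \left(\left(-2 - 5 + 50\right) + M\right) = \left(5 + M\right) \left(43 + M\right)$)
$h{\left(-11,10 \right)} \left(-33808\right) = \left(215 + 10^{2} + 48 \cdot 10\right) \left(-33808\right) = \left(215 + 100 + 480\right) \left(-33808\right) = 795 \left(-33808\right) = -26877360$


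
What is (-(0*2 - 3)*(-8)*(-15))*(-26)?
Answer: -9360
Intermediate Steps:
(-(0*2 - 3)*(-8)*(-15))*(-26) = (-(0 - 3)*(-8)*(-15))*(-26) = (-(-3)*(-8)*(-15))*(-26) = (-1*24*(-15))*(-26) = -24*(-15)*(-26) = 360*(-26) = -9360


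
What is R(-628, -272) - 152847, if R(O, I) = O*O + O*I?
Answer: 412353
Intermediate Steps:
R(O, I) = O**2 + I*O
R(-628, -272) - 152847 = -628*(-272 - 628) - 152847 = -628*(-900) - 152847 = 565200 - 152847 = 412353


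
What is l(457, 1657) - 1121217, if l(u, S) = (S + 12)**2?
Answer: 1664344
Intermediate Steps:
l(u, S) = (12 + S)**2
l(457, 1657) - 1121217 = (12 + 1657)**2 - 1121217 = 1669**2 - 1121217 = 2785561 - 1121217 = 1664344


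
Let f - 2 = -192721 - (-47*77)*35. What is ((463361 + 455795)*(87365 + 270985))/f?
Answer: -54896592100/11009 ≈ -4.9865e+6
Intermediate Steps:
f = -66054 (f = 2 + (-192721 - (-47*77)*35) = 2 + (-192721 - (-3619)*35) = 2 + (-192721 - 1*(-126665)) = 2 + (-192721 + 126665) = 2 - 66056 = -66054)
((463361 + 455795)*(87365 + 270985))/f = ((463361 + 455795)*(87365 + 270985))/(-66054) = (919156*358350)*(-1/66054) = 329379552600*(-1/66054) = -54896592100/11009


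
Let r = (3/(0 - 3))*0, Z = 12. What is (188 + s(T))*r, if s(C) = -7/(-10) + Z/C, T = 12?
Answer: 0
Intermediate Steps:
r = 0 (r = (3/(-3))*0 = (3*(-1/3))*0 = -1*0 = 0)
s(C) = 7/10 + 12/C (s(C) = -7/(-10) + 12/C = -7*(-1/10) + 12/C = 7/10 + 12/C)
(188 + s(T))*r = (188 + (7/10 + 12/12))*0 = (188 + (7/10 + 12*(1/12)))*0 = (188 + (7/10 + 1))*0 = (188 + 17/10)*0 = (1897/10)*0 = 0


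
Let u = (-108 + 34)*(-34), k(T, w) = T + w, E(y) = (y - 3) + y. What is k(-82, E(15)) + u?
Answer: 2461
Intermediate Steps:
E(y) = -3 + 2*y (E(y) = (-3 + y) + y = -3 + 2*y)
u = 2516 (u = -74*(-34) = 2516)
k(-82, E(15)) + u = (-82 + (-3 + 2*15)) + 2516 = (-82 + (-3 + 30)) + 2516 = (-82 + 27) + 2516 = -55 + 2516 = 2461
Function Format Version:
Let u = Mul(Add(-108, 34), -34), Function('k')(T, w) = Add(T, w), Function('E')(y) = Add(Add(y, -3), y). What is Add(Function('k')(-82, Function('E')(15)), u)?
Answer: 2461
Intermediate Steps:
Function('E')(y) = Add(-3, Mul(2, y)) (Function('E')(y) = Add(Add(-3, y), y) = Add(-3, Mul(2, y)))
u = 2516 (u = Mul(-74, -34) = 2516)
Add(Function('k')(-82, Function('E')(15)), u) = Add(Add(-82, Add(-3, Mul(2, 15))), 2516) = Add(Add(-82, Add(-3, 30)), 2516) = Add(Add(-82, 27), 2516) = Add(-55, 2516) = 2461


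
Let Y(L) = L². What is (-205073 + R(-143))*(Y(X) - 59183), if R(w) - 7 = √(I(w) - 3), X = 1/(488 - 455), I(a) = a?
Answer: 13216562348876/1089 - 64450286*I*√146/1089 ≈ 1.2136e+10 - 7.1511e+5*I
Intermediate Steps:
X = 1/33 ≈ 0.030303
R(w) = 7 + √(-3 + w) (R(w) = 7 + √(w - 3) = 7 + √(-3 + w))
(-205073 + R(-143))*(Y(X) - 59183) = (-205073 + (7 + √(-3 - 143)))*((1/33)² - 59183) = (-205073 + (7 + √(-146)))*(1/1089 - 59183) = (-205073 + (7 + I*√146))*(-64450286/1089) = (-205066 + I*√146)*(-64450286/1089) = 13216562348876/1089 - 64450286*I*√146/1089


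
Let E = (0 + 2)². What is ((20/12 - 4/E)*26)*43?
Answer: 2236/3 ≈ 745.33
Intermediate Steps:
E = 4 (E = 2² = 4)
((20/12 - 4/E)*26)*43 = ((20/12 - 4/4)*26)*43 = ((20*(1/12) - 4*¼)*26)*43 = ((5/3 - 1)*26)*43 = ((⅔)*26)*43 = (52/3)*43 = 2236/3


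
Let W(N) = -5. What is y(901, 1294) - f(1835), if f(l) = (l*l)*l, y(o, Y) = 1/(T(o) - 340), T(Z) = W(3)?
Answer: -2131705966876/345 ≈ -6.1789e+9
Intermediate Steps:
T(Z) = -5
y(o, Y) = -1/345 (y(o, Y) = 1/(-5 - 340) = 1/(-345) = -1/345)
f(l) = l**3 (f(l) = l**2*l = l**3)
y(901, 1294) - f(1835) = -1/345 - 1*1835**3 = -1/345 - 1*6178857875 = -1/345 - 6178857875 = -2131705966876/345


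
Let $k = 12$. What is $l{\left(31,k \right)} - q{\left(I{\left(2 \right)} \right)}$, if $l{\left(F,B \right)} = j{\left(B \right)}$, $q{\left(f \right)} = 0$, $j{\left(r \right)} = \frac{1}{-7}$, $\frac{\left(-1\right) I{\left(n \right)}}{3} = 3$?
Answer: $- \frac{1}{7} \approx -0.14286$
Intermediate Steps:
$I{\left(n \right)} = -9$ ($I{\left(n \right)} = \left(-3\right) 3 = -9$)
$j{\left(r \right)} = - \frac{1}{7}$
$l{\left(F,B \right)} = - \frac{1}{7}$
$l{\left(31,k \right)} - q{\left(I{\left(2 \right)} \right)} = - \frac{1}{7} - 0 = - \frac{1}{7} + 0 = - \frac{1}{7}$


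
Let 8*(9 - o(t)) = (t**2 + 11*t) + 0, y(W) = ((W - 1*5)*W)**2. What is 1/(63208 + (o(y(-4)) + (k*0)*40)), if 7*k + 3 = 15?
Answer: -1/148517 ≈ -6.7332e-6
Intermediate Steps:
k = 12/7 (k = -3/7 + (1/7)*15 = -3/7 + 15/7 = 12/7 ≈ 1.7143)
y(W) = W**2*(-5 + W)**2 (y(W) = ((W - 5)*W)**2 = ((-5 + W)*W)**2 = (W*(-5 + W))**2 = W**2*(-5 + W)**2)
o(t) = 9 - 11*t/8 - t**2/8 (o(t) = 9 - ((t**2 + 11*t) + 0)/8 = 9 - (t**2 + 11*t)/8 = 9 + (-11*t/8 - t**2/8) = 9 - 11*t/8 - t**2/8)
1/(63208 + (o(y(-4)) + (k*0)*40)) = 1/(63208 + ((9 - 11*(-4)**2*(-5 - 4)**2/8 - 256*(-5 - 4)**4/8) + ((12/7)*0)*40)) = 1/(63208 + ((9 - 22*(-9)**2 - (16*(-9)**2)**2/8) + 0*40)) = 1/(63208 + ((9 - 22*81 - (16*81)**2/8) + 0)) = 1/(63208 + ((9 - 11/8*1296 - 1/8*1296**2) + 0)) = 1/(63208 + ((9 - 1782 - 1/8*1679616) + 0)) = 1/(63208 + ((9 - 1782 - 209952) + 0)) = 1/(63208 + (-211725 + 0)) = 1/(63208 - 211725) = 1/(-148517) = -1/148517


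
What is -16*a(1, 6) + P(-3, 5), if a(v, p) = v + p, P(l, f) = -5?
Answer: -117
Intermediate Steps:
a(v, p) = p + v
-16*a(1, 6) + P(-3, 5) = -16*(6 + 1) - 5 = -16*7 - 5 = -112 - 5 = -117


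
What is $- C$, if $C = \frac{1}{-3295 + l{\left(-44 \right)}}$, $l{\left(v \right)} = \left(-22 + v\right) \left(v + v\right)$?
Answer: $- \frac{1}{2513} \approx -0.00039793$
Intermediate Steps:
$l{\left(v \right)} = 2 v \left(-22 + v\right)$ ($l{\left(v \right)} = \left(-22 + v\right) 2 v = 2 v \left(-22 + v\right)$)
$C = \frac{1}{2513}$ ($C = \frac{1}{-3295 + 2 \left(-44\right) \left(-22 - 44\right)} = \frac{1}{-3295 + 2 \left(-44\right) \left(-66\right)} = \frac{1}{-3295 + 5808} = \frac{1}{2513} \approx 0.00039793$)
$- C = \left(-1\right) \frac{1}{2513} = - \frac{1}{2513}$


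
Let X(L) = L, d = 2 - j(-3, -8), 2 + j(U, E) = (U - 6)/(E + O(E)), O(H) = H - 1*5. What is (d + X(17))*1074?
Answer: 154656/7 ≈ 22094.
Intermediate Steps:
O(H) = -5 + H (O(H) = H - 5 = -5 + H)
j(U, E) = -2 + (-6 + U)/(-5 + 2*E) (j(U, E) = -2 + (U - 6)/(E + (-5 + E)) = -2 + (-6 + U)/(-5 + 2*E))
d = 25/7 (d = 2 - (4 - 3 - 4*(-8))/(-5 + 2*(-8)) = 2 - (4 - 3 + 32)/(-5 - 16) = 2 - 33/(-21) = 2 - (-1)*33/21 = 2 - 1*(-11/7) = 2 + 11/7 = 25/7 ≈ 3.5714)
(d + X(17))*1074 = (25/7 + 17)*1074 = (144/7)*1074 = 154656/7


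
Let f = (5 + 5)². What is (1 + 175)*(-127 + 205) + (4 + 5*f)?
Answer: 14232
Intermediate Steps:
f = 100 (f = 10² = 100)
(1 + 175)*(-127 + 205) + (4 + 5*f) = (1 + 175)*(-127 + 205) + (4 + 5*100) = 176*78 + (4 + 500) = 13728 + 504 = 14232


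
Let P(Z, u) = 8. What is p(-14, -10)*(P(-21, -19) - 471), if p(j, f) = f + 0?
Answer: 4630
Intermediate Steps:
p(j, f) = f
p(-14, -10)*(P(-21, -19) - 471) = -10*(8 - 471) = -10*(-463) = 4630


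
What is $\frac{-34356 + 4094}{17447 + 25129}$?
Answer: $- \frac{15131}{21288} \approx -0.71078$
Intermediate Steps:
$\frac{-34356 + 4094}{17447 + 25129} = - \frac{30262}{42576} = \left(-30262\right) \frac{1}{42576} = - \frac{15131}{21288}$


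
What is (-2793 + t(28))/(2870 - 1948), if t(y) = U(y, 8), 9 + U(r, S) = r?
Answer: -1387/461 ≈ -3.0087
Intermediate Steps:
U(r, S) = -9 + r
t(y) = -9 + y
(-2793 + t(28))/(2870 - 1948) = (-2793 + (-9 + 28))/(2870 - 1948) = (-2793 + 19)/922 = -2774*1/922 = -1387/461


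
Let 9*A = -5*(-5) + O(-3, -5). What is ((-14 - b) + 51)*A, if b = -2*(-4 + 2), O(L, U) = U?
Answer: 220/3 ≈ 73.333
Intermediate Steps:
b = 4 (b = -2*(-2) = 4)
A = 20/9 (A = (-5*(-5) - 5)/9 = (25 - 5)/9 = (⅑)*20 = 20/9 ≈ 2.2222)
((-14 - b) + 51)*A = ((-14 - 1*4) + 51)*(20/9) = ((-14 - 4) + 51)*(20/9) = (-18 + 51)*(20/9) = 33*(20/9) = 220/3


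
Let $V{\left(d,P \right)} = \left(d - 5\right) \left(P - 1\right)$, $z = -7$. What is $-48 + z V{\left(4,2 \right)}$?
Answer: $-41$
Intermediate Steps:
$V{\left(d,P \right)} = \left(-1 + P\right) \left(-5 + d\right)$ ($V{\left(d,P \right)} = \left(-5 + d\right) \left(-1 + P\right) = \left(-1 + P\right) \left(-5 + d\right)$)
$-48 + z V{\left(4,2 \right)} = -48 - 7 \left(5 - 4 - 10 + 2 \cdot 4\right) = -48 - 7 \left(5 - 4 - 10 + 8\right) = -48 - -7 = -48 + 7 = -41$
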